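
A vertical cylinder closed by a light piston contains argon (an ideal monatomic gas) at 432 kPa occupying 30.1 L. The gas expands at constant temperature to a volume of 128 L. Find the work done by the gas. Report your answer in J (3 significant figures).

Isothermal: W = nRT ln(V₂/V₁) = P₁V₁ ln(V₂/V₁).
P₁V₁ = (432 kPa)(30.1 L) = 13003 J.
W = 13003 × ln(128/30.1) = 13003 × 1.448
W_by_gas = 18822 J.

W ≈ 18800 J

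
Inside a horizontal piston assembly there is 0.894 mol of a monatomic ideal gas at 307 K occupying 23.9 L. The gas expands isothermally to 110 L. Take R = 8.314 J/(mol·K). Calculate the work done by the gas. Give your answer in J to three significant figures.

Isothermal: W = nRT ln(V₂/V₁).
W = (0.894)(8.314)(307) × ln(110/23.9)
  = 2282 × 1.527
W_by_gas = 3483 J.

W ≈ 3480 J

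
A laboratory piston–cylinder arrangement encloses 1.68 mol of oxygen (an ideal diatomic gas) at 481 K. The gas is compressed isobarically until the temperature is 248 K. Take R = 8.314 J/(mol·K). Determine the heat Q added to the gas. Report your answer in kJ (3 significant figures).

Isobaric: W = nRΔT = (1.68)(8.314)(-233) = -3254 J.
ΔU = nCᵥΔT with Cᵥ = 5R/2: ΔU = (1.68)(20.79)(-233) = -8136 J.
Q = ΔU + W = -8136 − 3254 = -11391 J.

Q ≈ -11.4 kJ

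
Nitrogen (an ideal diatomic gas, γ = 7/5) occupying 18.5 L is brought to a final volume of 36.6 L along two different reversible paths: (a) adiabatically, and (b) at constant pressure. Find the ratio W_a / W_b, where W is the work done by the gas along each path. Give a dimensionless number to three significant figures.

W_a / W_b ≈ 0.610

Path (a) adiabatic: W = P₁V₁(1 − (V₁/V₂)^(γ−1))/(γ−1) → W_a/(P₁V₁) = 0.5971.
Path (b) isobaric: W = P₁(V₂ − V₁) → W_b/(P₁V₁) = 0.9784.
W_a / W_b = 0.5971 / 0.9784 = 0.6103.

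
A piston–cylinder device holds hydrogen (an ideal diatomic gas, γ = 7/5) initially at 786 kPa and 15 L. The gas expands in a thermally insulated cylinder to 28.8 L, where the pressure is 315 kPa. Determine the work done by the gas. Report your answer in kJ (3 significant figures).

W ≈ 6.80 kJ

Adiabatic: W = (P₁V₁ − P₂V₂)/(γ − 1) with γ = 7/5.
P₁V₁ = 11790 J, P₂V₂ = 9072 J.
W = (11790 − 9072) / 0.4 = 6795 J.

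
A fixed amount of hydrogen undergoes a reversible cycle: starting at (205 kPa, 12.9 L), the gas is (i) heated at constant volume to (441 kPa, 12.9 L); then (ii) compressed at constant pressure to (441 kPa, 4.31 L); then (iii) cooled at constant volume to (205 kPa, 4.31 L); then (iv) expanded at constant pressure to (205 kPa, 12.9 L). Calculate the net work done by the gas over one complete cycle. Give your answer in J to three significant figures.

Constant-volume legs do no work.
W(ii) = (441)(4.31 − 12.9) = -3788 J; W(iv) = (205)(12.9 − 4.31) = 1761 J.
W_net = -3788 + 1761 = -2027 J (the counter-clockwise enclosed area).

W_net ≈ -2030 J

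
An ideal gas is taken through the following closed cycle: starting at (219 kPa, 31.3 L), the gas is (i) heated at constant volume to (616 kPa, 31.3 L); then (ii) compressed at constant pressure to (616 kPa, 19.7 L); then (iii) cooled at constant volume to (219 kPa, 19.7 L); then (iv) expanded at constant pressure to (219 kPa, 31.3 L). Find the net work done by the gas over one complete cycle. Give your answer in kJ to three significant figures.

Constant-volume legs do no work.
W(ii) = (616)(19.7 − 31.3) = -7146 J; W(iv) = (219)(31.3 − 19.7) = 2540 J.
W_net = -7146 + 2540 = -4605 J (the counter-clockwise enclosed area).

W_net ≈ -4.61 kJ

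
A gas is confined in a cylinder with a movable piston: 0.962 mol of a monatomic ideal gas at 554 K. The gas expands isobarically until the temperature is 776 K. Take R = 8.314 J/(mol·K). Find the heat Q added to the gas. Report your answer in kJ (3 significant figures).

Q ≈ 4.44 kJ

Isobaric: W = nRΔT = (0.962)(8.314)(222) = 1776 J.
ΔU = nCᵥΔT with Cᵥ = 3R/2: ΔU = (0.962)(12.47)(222) = 2663 J.
Q = ΔU + W = 2663 + 1776 = 4439 J.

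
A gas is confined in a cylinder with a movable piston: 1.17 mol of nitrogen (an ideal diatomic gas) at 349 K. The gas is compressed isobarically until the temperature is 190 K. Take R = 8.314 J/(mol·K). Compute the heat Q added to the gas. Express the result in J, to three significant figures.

Isobaric: W = nRΔT = (1.17)(8.314)(-159) = -1547 J.
ΔU = nCᵥΔT with Cᵥ = 5R/2: ΔU = (1.17)(20.79)(-159) = -3867 J.
Q = ΔU + W = -3867 − 1547 = -5413 J.

Q ≈ -5410 J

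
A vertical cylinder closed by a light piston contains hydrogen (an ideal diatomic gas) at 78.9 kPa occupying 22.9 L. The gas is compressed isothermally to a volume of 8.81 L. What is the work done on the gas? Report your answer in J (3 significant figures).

Isothermal: W = nRT ln(V₂/V₁) = P₁V₁ ln(V₂/V₁).
P₁V₁ = (78.9 kPa)(22.9 L) = 1807 J.
W = 1807 × ln(8.81/22.9) = 1807 × -0.9552
W_by_gas = -1726 J; work on gas = −W_by = 1726 J.

W ≈ 1730 J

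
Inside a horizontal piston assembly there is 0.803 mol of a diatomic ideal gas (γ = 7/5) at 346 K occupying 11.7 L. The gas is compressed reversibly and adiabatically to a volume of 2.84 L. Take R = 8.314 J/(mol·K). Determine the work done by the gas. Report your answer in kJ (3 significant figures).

W ≈ -4.40 kJ

Adiabatic: TV^(γ−1) = const with γ = 7/5.
T₂ = T₁ (V₁/V₂)^(γ−1) = 346 × (11.7/2.84)^0.4 = 346 × 1.762 = 609.6 K.
W_by = nCᵥ(T₁ − T₂) = (0.803)(20.79)(346 − 609.6) = -4399 J.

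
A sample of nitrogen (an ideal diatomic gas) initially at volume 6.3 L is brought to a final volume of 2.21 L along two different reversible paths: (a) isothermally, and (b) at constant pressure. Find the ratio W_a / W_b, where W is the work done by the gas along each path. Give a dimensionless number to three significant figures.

W_a / W_b ≈ 1.61

Path (a) isothermal: W = P₁V₁ ln(V₂/V₁) → W_a/(P₁V₁) = -1.048.
Path (b) isobaric: W = P₁(V₂ − V₁) → W_b/(P₁V₁) = -0.6492.
W_a / W_b = -1.048 / -0.6492 = 1.614.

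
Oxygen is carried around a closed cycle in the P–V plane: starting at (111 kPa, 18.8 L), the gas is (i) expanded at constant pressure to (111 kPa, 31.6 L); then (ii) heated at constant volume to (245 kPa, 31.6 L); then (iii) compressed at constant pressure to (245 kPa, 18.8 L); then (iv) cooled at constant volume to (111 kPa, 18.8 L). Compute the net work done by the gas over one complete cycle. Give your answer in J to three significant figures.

Constant-volume legs do no work.
W(i) = (111)(31.6 − 18.8) = 1421 J; W(iii) = (245)(18.8 − 31.6) = -3136 J.
W_net = 1421 − 3136 = -1715 J (the counter-clockwise enclosed area).

W_net ≈ -1720 J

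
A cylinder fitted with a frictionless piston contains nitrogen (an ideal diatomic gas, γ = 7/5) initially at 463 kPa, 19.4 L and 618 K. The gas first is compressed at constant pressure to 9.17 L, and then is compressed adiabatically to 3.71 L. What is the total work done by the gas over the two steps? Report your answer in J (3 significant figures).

W_total ≈ -9370 J

Step 1 (isobaric): W = PΔV = (463 kPa)(9.17 − 19.4 L) = -4736 J.
After step 1: P = 463 kPa, V = 9.17 L, T = 292.1 K.
Step 2 (adiabatic): W = (P₁V₁ − P₂V₂)/(γ−1) = (4246 − 6097)/0.4 = -4629 J.
W_total = -4736 − 4629 = -9366 J.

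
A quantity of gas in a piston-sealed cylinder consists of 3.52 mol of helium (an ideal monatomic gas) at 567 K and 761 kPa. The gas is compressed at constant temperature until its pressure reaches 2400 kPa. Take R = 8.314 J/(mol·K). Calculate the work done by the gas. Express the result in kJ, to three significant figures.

W ≈ -19.1 kJ

Isothermal process: W = nRT ln(V₂/V₁) = nRT ln(P₁/P₂).
W = (3.52)(8.314)(567) × ln(761/2400)
  = 16593 × ln(0.3171) = 16593 × -1.149
W_by_gas = -19059 J.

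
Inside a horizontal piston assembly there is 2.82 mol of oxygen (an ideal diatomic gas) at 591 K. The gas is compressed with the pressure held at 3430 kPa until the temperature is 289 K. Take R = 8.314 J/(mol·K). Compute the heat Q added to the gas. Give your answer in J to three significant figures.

Isobaric: W = nRΔT = (2.82)(8.314)(-302) = -7081 J.
ΔU = nCᵥΔT with Cᵥ = 5R/2: ΔU = (2.82)(20.79)(-302) = -17701 J.
Q = ΔU + W = -17701 − 7081 = -24782 J.

Q ≈ -24800 J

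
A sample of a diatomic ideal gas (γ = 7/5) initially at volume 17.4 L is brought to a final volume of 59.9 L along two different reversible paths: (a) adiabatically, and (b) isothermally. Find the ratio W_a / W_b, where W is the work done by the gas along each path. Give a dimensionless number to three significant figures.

W_a / W_b ≈ 0.789

Path (a) adiabatic: W = P₁V₁(1 − (V₁/V₂)^(γ−1))/(γ−1) → W_a/(P₁V₁) = 0.9753.
Path (b) isothermal: W = P₁V₁ ln(V₂/V₁) → W_b/(P₁V₁) = 1.236.
W_a / W_b = 0.9753 / 1.236 = 0.7889.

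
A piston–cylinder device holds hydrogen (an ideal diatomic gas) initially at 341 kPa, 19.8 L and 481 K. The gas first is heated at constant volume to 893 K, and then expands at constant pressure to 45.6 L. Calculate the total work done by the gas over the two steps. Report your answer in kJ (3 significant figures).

Step 1 (isochoric): W = 0 (constant volume).
After step 1: P = 633.1 kPa (V unchanged).
Step 2 (isobaric): W = PΔV = (633.1 kPa)(45.6 − 19.8 L) = 16334 J.
W_total = 0 + 16334 = 16334 J.

W_total ≈ 16.3 kJ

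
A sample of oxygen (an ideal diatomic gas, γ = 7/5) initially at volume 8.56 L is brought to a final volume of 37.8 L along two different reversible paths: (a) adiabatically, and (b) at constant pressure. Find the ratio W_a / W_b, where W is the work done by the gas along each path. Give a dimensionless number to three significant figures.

Path (a) adiabatic: W = P₁V₁(1 − (V₁/V₂)^(γ−1))/(γ−1) → W_a/(P₁V₁) = 1.12.
Path (b) isobaric: W = P₁(V₂ − V₁) → W_b/(P₁V₁) = 3.416.
W_a / W_b = 1.12 / 3.416 = 0.3278.

W_a / W_b ≈ 0.328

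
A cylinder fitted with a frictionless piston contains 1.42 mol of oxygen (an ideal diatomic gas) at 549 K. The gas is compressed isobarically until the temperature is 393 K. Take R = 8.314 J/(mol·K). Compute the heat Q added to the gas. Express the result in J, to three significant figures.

Q ≈ -6450 J

Isobaric: W = nRΔT = (1.42)(8.314)(-156) = -1842 J.
ΔU = nCᵥΔT with Cᵥ = 5R/2: ΔU = (1.42)(20.79)(-156) = -4604 J.
Q = ΔU + W = -4604 − 1842 = -6446 J.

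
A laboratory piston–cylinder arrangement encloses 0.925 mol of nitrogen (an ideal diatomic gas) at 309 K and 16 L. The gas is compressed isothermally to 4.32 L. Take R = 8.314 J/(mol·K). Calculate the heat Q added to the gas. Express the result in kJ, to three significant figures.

Q ≈ -3.11 kJ

Isothermal ⇒ ΔU = 0, so Q = W = nRT ln(V₂/V₁).
Q = (0.925)(8.314)(309) ln(4.32/16) = 2376 × -1.309 = -3111 J.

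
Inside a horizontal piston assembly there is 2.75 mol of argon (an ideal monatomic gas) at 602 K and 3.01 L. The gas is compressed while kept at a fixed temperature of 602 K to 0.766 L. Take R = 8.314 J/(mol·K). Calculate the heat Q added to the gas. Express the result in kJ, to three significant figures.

Q ≈ -18.8 kJ

Isothermal ⇒ ΔU = 0, so Q = W = nRT ln(V₂/V₁).
Q = (2.75)(8.314)(602) ln(0.766/3.01) = 13764 × -1.369 = -18836 J.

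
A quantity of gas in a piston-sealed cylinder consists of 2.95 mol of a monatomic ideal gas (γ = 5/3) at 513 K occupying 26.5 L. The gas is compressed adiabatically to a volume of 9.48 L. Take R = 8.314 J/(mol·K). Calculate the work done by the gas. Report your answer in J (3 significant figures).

Adiabatic: TV^(γ−1) = const with γ = 5/3.
T₂ = T₁ (V₁/V₂)^(γ−1) = 513 × (26.5/9.48)^0.667 = 513 × 1.984 = 1018 K.
W_by = nCᵥ(T₁ − T₂) = (2.95)(12.47)(513 − 1018) = -18578 J.

W ≈ -18600 J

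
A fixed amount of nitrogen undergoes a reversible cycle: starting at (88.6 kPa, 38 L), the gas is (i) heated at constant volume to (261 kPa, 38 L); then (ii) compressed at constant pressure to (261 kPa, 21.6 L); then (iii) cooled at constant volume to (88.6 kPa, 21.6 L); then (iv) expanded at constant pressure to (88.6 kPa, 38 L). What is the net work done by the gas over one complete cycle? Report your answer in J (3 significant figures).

Constant-volume legs do no work.
W(ii) = (261)(21.6 − 38) = -4280 J; W(iv) = (88.6)(38 − 21.6) = 1453 J.
W_net = -4280 + 1453 = -2827 J (the counter-clockwise enclosed area).

W_net ≈ -2830 J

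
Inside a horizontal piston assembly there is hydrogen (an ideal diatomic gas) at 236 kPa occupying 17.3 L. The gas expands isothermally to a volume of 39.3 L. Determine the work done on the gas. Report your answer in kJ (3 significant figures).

Isothermal: W = nRT ln(V₂/V₁) = P₁V₁ ln(V₂/V₁).
P₁V₁ = (236 kPa)(17.3 L) = 4083 J.
W = 4083 × ln(39.3/17.3) = 4083 × 0.8205
W_by_gas = 3350 J; work on gas = −W_by = -3350 J.

W ≈ -3.35 kJ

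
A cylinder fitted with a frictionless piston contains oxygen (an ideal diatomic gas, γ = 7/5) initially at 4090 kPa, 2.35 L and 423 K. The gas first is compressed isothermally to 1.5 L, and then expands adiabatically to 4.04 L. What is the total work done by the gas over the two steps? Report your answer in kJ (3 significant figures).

Step 1 (isothermal): W = P₁V₁ ln(V₂/V₁) = (9612) ln(1.5/2.35) = -4315 J.
After step 1: P = 6408 kPa, V = 1.5 L, T = 423 K.
Step 2 (adiabatic): W = (P₁V₁ − P₂V₂)/(γ−1) = (9612 − 6467)/0.4 = 7862 J.
W_total = -4315 + 7862 = 3547 J.

W_total ≈ 3.55 kJ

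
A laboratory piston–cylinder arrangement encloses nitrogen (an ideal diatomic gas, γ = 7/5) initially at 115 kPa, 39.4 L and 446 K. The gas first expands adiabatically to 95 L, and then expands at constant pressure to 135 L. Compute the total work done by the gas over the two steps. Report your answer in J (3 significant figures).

W_total ≈ 4700 J

Step 1 (adiabatic): W = (P₁V₁ − P₂V₂)/(γ−1) = (4531 − 3186)/0.4 = 3361 J.
After step 1: P = 33.54 kPa, V = 95 L, T = 313.6 K.
Step 2 (isobaric): W = PΔV = (33.54 kPa)(135 − 95 L) = 1342 J.
W_total = 3361 + 1342 = 4703 J.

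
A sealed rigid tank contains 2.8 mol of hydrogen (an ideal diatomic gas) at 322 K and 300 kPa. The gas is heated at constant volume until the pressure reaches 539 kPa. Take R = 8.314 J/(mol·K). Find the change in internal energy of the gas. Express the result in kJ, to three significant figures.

ΔU ≈ 14.9 kJ

Constant volume ⇒ W = 0, so Q = ΔU = nCᵥΔT with Cᵥ = 5R/2 = 20.79 J/(mol·K).
At constant V, T₂/T₁ = P₂/P₁ ⇒ ΔT = T₁(P₂/P₁ − 1) = 322·(539/300 − 1) = 256.5 K.
ΔU = (2.8)(20.79)(256.5) = 14929 J.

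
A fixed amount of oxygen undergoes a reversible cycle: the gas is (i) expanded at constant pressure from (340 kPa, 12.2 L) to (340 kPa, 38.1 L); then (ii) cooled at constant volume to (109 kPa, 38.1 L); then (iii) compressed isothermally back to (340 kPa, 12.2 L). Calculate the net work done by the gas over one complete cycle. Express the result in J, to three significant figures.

Leg (i): W = PΔV = (340)(38.1 − 12.2) = 8806 J.
Leg (ii): W = 0.
Leg (iii): W = PᵢVᵢ ln(V_f/Vᵢ) = (4153) ln(12.2/38.1) = -4729 J.
W_net = 8806 − 4729 = 4077 J.

W_net ≈ 4080 J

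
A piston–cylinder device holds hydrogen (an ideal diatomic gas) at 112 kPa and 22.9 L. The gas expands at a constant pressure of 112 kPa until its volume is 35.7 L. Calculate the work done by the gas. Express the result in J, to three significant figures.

Isobaric: W = P ΔV.
W = (112 kPa)(35.7 − 22.9 L) = (112)(12.8) = 1434 J.

W ≈ 1430 J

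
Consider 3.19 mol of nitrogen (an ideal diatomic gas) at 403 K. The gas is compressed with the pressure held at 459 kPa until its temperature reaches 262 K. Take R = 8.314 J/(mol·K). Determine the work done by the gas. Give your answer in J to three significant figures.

Isobaric: W = P ΔV = nR ΔT.
W = (3.19)(8.314)(262 − 403) = -3740 J.

W ≈ -3740 J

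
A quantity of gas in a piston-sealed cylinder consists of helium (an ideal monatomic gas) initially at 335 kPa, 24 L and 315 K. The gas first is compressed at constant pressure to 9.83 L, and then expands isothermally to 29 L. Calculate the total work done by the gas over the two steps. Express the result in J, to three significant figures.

Step 1 (isobaric): W = PΔV = (335 kPa)(9.83 − 24 L) = -4747 J.
After step 1: P = 335 kPa, V = 9.83 L, T = 129 K.
Step 2 (isothermal): W = P₁V₁ ln(V₂/V₁) = (3293) ln(29/9.83) = 3563 J.
W_total = -4747 + 3563 = -1184 J.

W_total ≈ -1180 J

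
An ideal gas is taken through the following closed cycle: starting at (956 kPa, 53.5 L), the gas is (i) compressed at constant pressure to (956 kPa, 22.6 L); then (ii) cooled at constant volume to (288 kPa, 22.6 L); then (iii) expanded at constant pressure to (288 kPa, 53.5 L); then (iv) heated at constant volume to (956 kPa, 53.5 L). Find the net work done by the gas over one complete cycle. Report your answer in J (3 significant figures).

W_net ≈ -20600 J

Constant-volume legs do no work.
W(i) = (956)(22.6 − 53.5) = -29540 J; W(iii) = (288)(53.5 − 22.6) = 8899 J.
W_net = -29540 + 8899 = -20641 J (the counter-clockwise enclosed area).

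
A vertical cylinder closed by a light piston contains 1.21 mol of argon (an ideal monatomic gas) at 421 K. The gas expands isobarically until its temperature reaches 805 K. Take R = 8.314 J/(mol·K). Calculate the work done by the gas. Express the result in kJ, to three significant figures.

W ≈ 3.86 kJ

Isobaric: W = P ΔV = nR ΔT.
W = (1.21)(8.314)(805 − 421) = 3863 J.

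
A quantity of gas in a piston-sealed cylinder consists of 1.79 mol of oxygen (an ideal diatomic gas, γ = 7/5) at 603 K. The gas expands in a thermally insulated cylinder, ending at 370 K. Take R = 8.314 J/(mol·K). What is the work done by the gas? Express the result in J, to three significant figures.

W ≈ 8670 J

Adiabatic ⇒ Q = 0, so W_by = −ΔU = nCᵥ(T₁ − T₂).
Cᵥ = 5R/2 = 20.79 J/(mol·K).
W = (1.79)(20.79)(603 − 370) = 8669 J.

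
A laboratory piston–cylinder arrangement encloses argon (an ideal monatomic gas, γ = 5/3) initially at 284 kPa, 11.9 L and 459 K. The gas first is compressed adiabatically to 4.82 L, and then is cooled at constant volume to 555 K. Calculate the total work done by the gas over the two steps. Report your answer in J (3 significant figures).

Step 1 (adiabatic): W = (P₁V₁ − P₂V₂)/(γ−1) = (3380 − 6174)/0.667 = -4191 J.
Step 2 (isochoric): W = 0 (constant volume).
W_total = -4191 + 0 = -4191 J.

W_total ≈ -4190 J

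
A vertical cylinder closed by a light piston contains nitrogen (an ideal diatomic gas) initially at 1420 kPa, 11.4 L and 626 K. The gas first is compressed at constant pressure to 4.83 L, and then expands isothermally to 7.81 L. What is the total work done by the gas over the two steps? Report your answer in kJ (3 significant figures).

Step 1 (isobaric): W = PΔV = (1420 kPa)(4.83 − 11.4 L) = -9329 J.
After step 1: P = 1420 kPa, V = 4.83 L, T = 265.2 K.
Step 2 (isothermal): W = P₁V₁ ln(V₂/V₁) = (6859) ln(7.81/4.83) = 3296 J.
W_total = -9329 + 3296 = -6033 J.

W_total ≈ -6.03 kJ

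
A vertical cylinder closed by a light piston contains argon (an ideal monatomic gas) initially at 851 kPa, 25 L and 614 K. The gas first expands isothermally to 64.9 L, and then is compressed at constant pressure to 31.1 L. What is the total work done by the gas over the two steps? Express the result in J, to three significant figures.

W_total ≈ 9220 J

Step 1 (isothermal): W = P₁V₁ ln(V₂/V₁) = (21275) ln(64.9/25) = 20296 J.
After step 1: P = 327.8 kPa, V = 64.9 L, T = 614 K.
Step 2 (isobaric): W = PΔV = (327.8 kPa)(31.1 − 64.9 L) = -11080 J.
W_total = 20296 − 11080 = 9216 J.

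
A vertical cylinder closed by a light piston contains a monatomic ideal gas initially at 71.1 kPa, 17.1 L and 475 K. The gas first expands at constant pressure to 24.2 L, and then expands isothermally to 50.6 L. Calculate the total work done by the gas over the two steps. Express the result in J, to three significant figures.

Step 1 (isobaric): W = PΔV = (71.1 kPa)(24.2 − 17.1 L) = 504.8 J.
After step 1: P = 71.1 kPa, V = 24.2 L, T = 672.2 K.
Step 2 (isothermal): W = P₁V₁ ln(V₂/V₁) = (1721) ln(50.6/24.2) = 1269 J.
W_total = 504.8 + 1269 = 1774 J.

W_total ≈ 1770 J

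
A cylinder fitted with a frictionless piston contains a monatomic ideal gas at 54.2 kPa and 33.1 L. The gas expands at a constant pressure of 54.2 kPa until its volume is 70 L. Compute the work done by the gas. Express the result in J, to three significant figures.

W ≈ 2000 J

Isobaric: W = P ΔV.
W = (54.2 kPa)(70 − 33.1 L) = (54.2)(36.9) = 2000 J.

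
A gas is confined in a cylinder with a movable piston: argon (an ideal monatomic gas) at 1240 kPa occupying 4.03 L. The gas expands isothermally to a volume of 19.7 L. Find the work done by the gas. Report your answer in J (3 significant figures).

Isothermal: W = nRT ln(V₂/V₁) = P₁V₁ ln(V₂/V₁).
P₁V₁ = (1240 kPa)(4.03 L) = 4997 J.
W = 4997 × ln(19.7/4.03) = 4997 × 1.587
W_by_gas = 7930 J.

W ≈ 7930 J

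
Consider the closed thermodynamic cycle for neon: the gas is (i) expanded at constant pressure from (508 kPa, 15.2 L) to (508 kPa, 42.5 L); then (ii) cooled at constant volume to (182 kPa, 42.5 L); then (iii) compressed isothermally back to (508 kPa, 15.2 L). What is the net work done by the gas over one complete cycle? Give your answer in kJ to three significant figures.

W_net ≈ 5.92 kJ

Leg (i): W = PΔV = (508)(42.5 − 15.2) = 13868 J.
Leg (ii): W = 0.
Leg (iii): W = PᵢVᵢ ln(V_f/Vᵢ) = (7735) ln(15.2/42.5) = -7953 J.
W_net = 13868 − 7953 = 5915 J.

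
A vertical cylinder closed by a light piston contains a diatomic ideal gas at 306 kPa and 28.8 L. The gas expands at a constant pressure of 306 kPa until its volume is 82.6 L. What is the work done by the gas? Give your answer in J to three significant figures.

W ≈ 16500 J

Isobaric: W = P ΔV.
W = (306 kPa)(82.6 − 28.8 L) = (306)(53.8) = 16463 J.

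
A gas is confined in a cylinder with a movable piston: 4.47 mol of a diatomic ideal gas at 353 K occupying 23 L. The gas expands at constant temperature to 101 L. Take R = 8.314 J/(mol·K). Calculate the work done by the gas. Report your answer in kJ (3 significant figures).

W ≈ 19.4 kJ

Isothermal: W = nRT ln(V₂/V₁).
W = (4.47)(8.314)(353) × ln(101/23)
  = 13119 × 1.48
W_by_gas = 19411 J.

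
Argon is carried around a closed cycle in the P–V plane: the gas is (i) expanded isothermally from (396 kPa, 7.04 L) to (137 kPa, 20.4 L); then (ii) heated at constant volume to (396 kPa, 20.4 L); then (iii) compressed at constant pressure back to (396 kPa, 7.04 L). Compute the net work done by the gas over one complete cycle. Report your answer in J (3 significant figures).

W_net ≈ -2320 J

Leg (i): W = PᵢVᵢ ln(V_f/Vᵢ) = (2788) ln(20.4/7.04) = 2966 J.
Leg (ii): W = 0.
Leg (iii): W = PΔV = (396)(7.04 − 20.4) = -5291 J.
W_net = 2966 − 5291 = -2325 J.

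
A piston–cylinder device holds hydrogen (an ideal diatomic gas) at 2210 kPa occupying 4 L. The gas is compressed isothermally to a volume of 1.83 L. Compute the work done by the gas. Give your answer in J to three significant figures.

Isothermal: W = nRT ln(V₂/V₁) = P₁V₁ ln(V₂/V₁).
P₁V₁ = (2210 kPa)(4 L) = 8840 J.
W = 8840 × ln(1.83/4) = 8840 × -0.782
W_by_gas = -6913 J.

W ≈ -6910 J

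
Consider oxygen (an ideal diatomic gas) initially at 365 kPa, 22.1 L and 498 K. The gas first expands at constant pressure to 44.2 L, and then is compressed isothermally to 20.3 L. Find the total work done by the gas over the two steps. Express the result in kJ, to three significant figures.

W_total ≈ -4.49 kJ

Step 1 (isobaric): W = PΔV = (365 kPa)(44.2 − 22.1 L) = 8067 J.
After step 1: P = 365 kPa, V = 44.2 L, T = 996 K.
Step 2 (isothermal): W = P₁V₁ ln(V₂/V₁) = (16133) ln(20.3/44.2) = -12553 J.
W_total = 8067 − 12553 = -4487 J.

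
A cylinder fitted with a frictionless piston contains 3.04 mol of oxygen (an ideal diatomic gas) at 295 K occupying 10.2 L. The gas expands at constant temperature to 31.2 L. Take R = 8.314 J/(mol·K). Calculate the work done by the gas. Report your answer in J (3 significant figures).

Isothermal: W = nRT ln(V₂/V₁).
W = (3.04)(8.314)(295) × ln(31.2/10.2)
  = 7456 × 1.118
W_by_gas = 8336 J.

W ≈ 8340 J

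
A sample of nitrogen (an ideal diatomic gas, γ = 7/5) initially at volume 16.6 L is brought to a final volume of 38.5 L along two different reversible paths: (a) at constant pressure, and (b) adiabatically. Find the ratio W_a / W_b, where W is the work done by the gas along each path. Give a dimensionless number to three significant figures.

Path (a) isobaric: W = P₁(V₂ − V₁) → W_a/(P₁V₁) = 1.319.
Path (b) adiabatic: W = P₁V₁(1 − (V₁/V₂)^(γ−1))/(γ−1) → W_b/(P₁V₁) = 0.7143.
W_a / W_b = 1.319 / 0.7143 = 1.847.

W_a / W_b ≈ 1.85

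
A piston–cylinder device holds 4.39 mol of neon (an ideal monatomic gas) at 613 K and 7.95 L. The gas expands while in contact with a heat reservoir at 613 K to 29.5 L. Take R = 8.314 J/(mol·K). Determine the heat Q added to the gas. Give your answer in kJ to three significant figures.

Isothermal ⇒ ΔU = 0, so Q = W = nRT ln(V₂/V₁).
Q = (4.39)(8.314)(613) ln(29.5/7.95) = 22374 × 1.311 = 29337 J.

Q ≈ 29.3 kJ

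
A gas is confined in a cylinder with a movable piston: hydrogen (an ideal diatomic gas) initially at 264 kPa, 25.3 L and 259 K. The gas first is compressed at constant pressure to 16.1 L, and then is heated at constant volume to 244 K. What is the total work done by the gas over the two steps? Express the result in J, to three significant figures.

Step 1 (isobaric): W = PΔV = (264 kPa)(16.1 − 25.3 L) = -2429 J.
Step 2 (isochoric): W = 0 (constant volume).
W_total = -2429 + 0 = -2429 J.

W_total ≈ -2430 J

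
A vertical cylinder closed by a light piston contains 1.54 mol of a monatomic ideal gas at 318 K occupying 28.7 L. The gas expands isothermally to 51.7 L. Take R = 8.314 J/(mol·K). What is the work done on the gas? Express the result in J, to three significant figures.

Isothermal: W = nRT ln(V₂/V₁).
W = (1.54)(8.314)(318) × ln(51.7/28.7)
  = 4072 × 0.5886
W_by_gas = 2396 J; work on gas = −W_by = -2396 J.

W ≈ -2400 J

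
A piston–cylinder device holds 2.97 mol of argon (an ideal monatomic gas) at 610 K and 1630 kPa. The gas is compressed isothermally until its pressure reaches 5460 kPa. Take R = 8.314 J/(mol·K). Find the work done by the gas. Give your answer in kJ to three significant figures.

Isothermal process: W = nRT ln(V₂/V₁) = nRT ln(P₁/P₂).
W = (2.97)(8.314)(610) × ln(1630/5460)
  = 15062 × ln(0.2985) = 15062 × -1.209
W_by_gas = -18209 J.

W ≈ -18.2 kJ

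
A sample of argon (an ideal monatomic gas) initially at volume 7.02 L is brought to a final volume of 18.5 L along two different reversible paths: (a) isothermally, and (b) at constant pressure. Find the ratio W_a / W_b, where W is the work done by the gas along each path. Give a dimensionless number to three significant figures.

Path (a) isothermal: W = P₁V₁ ln(V₂/V₁) → W_a/(P₁V₁) = 0.969.
Path (b) isobaric: W = P₁(V₂ − V₁) → W_b/(P₁V₁) = 1.635.
W_a / W_b = 0.969 / 1.635 = 0.5925.

W_a / W_b ≈ 0.593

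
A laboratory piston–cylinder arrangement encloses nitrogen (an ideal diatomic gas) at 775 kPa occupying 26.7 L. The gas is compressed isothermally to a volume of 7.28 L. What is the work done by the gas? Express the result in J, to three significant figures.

W ≈ -26900 J

Isothermal: W = nRT ln(V₂/V₁) = P₁V₁ ln(V₂/V₁).
P₁V₁ = (775 kPa)(26.7 L) = 20692 J.
W = 20692 × ln(7.28/26.7) = 20692 × -1.3
W_by_gas = -26891 J.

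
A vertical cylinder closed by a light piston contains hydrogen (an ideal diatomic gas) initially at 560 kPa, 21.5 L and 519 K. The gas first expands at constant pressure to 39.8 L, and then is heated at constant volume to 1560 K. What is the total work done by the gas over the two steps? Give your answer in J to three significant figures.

W_total ≈ 10200 J

Step 1 (isobaric): W = PΔV = (560 kPa)(39.8 − 21.5 L) = 10248 J.
Step 2 (isochoric): W = 0 (constant volume).
W_total = 10248 + 0 = 10248 J.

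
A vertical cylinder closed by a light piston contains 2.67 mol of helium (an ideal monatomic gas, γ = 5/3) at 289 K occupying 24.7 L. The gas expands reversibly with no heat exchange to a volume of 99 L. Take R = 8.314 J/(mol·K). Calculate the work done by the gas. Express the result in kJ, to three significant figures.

W ≈ 5.81 kJ

Adiabatic: TV^(γ−1) = const with γ = 5/3.
T₂ = T₁ (V₁/V₂)^(γ−1) = 289 × (24.7/99)^0.667 = 289 × 0.3963 = 114.5 K.
W_by = nCᵥ(T₁ − T₂) = (2.67)(12.47)(289 − 114.5) = 5809 J.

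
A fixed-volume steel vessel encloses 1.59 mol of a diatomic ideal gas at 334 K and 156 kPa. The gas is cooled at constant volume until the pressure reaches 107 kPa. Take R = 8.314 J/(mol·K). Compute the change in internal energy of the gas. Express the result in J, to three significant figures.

ΔU ≈ -3470 J

Constant volume ⇒ W = 0, so Q = ΔU = nCᵥΔT with Cᵥ = 5R/2 = 20.79 J/(mol·K).
At constant V, T₂/T₁ = P₂/P₁ ⇒ ΔT = T₁(P₂/P₁ − 1) = 334·(107/156 − 1) = -104.9 K.
ΔU = (1.59)(20.79)(-104.9) = -3467 J.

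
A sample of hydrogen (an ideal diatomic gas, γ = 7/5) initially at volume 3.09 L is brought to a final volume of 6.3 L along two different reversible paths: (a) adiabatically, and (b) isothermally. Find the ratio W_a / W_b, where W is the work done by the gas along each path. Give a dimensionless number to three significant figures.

Path (a) adiabatic: W = P₁V₁(1 − (V₁/V₂)^(γ−1))/(γ−1) → W_a/(P₁V₁) = 0.6199.
Path (b) isothermal: W = P₁V₁ ln(V₂/V₁) → W_b/(P₁V₁) = 0.7124.
W_a / W_b = 0.6199 / 0.7124 = 0.8701.

W_a / W_b ≈ 0.870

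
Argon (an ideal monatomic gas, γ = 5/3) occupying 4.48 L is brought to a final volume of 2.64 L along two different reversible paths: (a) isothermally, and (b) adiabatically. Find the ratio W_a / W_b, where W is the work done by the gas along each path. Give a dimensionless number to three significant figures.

Path (a) isothermal: W = P₁V₁ ln(V₂/V₁) → W_a/(P₁V₁) = -0.5288.
Path (b) adiabatic: W = P₁V₁(1 − (V₁/V₂)^(γ−1))/(γ−1) → W_b/(P₁V₁) = -0.6341.
W_a / W_b = -0.5288 / -0.6341 = 0.8341.

W_a / W_b ≈ 0.834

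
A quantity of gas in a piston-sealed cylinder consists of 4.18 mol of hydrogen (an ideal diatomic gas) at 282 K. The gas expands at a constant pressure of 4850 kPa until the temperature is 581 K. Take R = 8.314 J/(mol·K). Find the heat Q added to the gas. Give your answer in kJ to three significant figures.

Isobaric: W = nRΔT = (4.18)(8.314)(299) = 10391 J.
ΔU = nCᵥΔT with Cᵥ = 5R/2: ΔU = (4.18)(20.79)(299) = 25978 J.
Q = ΔU + W = 25978 + 10391 = 36369 J.

Q ≈ 36.4 kJ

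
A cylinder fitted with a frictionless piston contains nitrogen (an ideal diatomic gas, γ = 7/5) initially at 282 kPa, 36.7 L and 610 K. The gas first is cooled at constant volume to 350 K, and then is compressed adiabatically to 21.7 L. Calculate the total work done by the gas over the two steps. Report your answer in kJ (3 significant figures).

W_total ≈ -3.47 kJ

Step 1 (isochoric): W = 0 (constant volume).
After step 1: P = 161.8 kPa (V unchanged).
Step 2 (adiabatic): W = (P₁V₁ − P₂V₂)/(γ−1) = (5938 − 7327)/0.4 = -3472 J.
W_total = 0 − 3472 = -3472 J.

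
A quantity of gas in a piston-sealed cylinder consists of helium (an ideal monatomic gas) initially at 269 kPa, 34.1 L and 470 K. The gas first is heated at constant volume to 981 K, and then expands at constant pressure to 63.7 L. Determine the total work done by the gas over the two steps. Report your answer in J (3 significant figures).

W_total ≈ 16600 J

Step 1 (isochoric): W = 0 (constant volume).
After step 1: P = 561.5 kPa (V unchanged).
Step 2 (isobaric): W = PΔV = (561.5 kPa)(63.7 − 34.1 L) = 16619 J.
W_total = 0 + 16619 = 16619 J.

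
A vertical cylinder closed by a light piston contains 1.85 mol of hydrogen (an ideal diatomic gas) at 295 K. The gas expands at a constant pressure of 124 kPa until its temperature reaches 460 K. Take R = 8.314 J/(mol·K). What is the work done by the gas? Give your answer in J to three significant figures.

Isobaric: W = P ΔV = nR ΔT.
W = (1.85)(8.314)(460 − 295) = 2538 J.

W ≈ 2540 J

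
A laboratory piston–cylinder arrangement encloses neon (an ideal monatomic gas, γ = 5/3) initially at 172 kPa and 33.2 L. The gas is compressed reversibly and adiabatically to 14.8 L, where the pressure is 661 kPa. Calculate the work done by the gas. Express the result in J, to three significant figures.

W ≈ -6110 J

Adiabatic: W = (P₁V₁ − P₂V₂)/(γ − 1) with γ = 5/3.
P₁V₁ = 5710 J, P₂V₂ = 9783 J.
W = (5710 − 9783) / 0.6667 = -6109 J.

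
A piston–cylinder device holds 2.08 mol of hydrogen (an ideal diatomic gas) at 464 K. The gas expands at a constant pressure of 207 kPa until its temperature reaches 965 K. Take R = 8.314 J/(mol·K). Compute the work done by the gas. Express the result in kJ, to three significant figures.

W ≈ 8.66 kJ

Isobaric: W = P ΔV = nR ΔT.
W = (2.08)(8.314)(965 − 464) = 8664 J.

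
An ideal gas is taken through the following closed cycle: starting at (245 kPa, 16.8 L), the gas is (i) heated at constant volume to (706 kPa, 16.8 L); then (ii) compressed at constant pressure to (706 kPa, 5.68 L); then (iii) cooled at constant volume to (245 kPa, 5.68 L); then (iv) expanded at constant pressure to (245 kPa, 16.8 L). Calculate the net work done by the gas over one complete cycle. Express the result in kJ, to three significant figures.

W_net ≈ -5.13 kJ

Constant-volume legs do no work.
W(ii) = (706)(5.68 − 16.8) = -7851 J; W(iv) = (245)(16.8 − 5.68) = 2724 J.
W_net = -7851 + 2724 = -5126 J (the counter-clockwise enclosed area).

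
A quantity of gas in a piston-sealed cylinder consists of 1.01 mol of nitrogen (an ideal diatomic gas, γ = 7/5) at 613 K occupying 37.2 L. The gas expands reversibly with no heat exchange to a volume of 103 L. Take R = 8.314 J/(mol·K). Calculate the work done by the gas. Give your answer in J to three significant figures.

W ≈ 4310 J

Adiabatic: TV^(γ−1) = const with γ = 7/5.
T₂ = T₁ (V₁/V₂)^(γ−1) = 613 × (37.2/103)^0.4 = 613 × 0.6654 = 407.9 K.
W_by = nCᵥ(T₁ − T₂) = (1.01)(20.79)(613 − 407.9) = 4306 J.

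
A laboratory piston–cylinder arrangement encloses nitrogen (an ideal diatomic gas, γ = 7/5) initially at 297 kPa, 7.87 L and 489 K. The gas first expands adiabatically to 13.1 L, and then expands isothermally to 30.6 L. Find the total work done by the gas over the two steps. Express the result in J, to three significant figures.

Step 1 (adiabatic): W = (P₁V₁ − P₂V₂)/(γ−1) = (2337 − 1906)/0.4 = 1077 J.
After step 1: P = 145.5 kPa, V = 13.1 L, T = 398.8 K.
Step 2 (isothermal): W = P₁V₁ ln(V₂/V₁) = (1906) ln(30.6/13.1) = 1617 J.
W_total = 1077 + 1617 = 2695 J.

W_total ≈ 2690 J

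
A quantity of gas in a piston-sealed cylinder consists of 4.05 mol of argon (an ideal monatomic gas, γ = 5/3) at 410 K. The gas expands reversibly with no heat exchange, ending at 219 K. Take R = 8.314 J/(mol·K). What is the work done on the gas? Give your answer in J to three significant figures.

W ≈ -9650 J

Adiabatic ⇒ Q = 0, so W_by = −ΔU = nCᵥ(T₁ − T₂).
Cᵥ = 3R/2 = 12.47 J/(mol·K).
W = (4.05)(12.47)(410 − 219) = 9647 J.
Work on gas = −W_by = -9647 J.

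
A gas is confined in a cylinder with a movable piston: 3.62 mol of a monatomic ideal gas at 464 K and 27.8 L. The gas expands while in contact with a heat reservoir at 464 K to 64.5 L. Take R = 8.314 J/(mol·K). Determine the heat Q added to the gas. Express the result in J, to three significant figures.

Isothermal ⇒ ΔU = 0, so Q = W = nRT ln(V₂/V₁).
Q = (3.62)(8.314)(464) ln(64.5/27.8) = 13965 × 0.8416 = 11753 J.

Q ≈ 11800 J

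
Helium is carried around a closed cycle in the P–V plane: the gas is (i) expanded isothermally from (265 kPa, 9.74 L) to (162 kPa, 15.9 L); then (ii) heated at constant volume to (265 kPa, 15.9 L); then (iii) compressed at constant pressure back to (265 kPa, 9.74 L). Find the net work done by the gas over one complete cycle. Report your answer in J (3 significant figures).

Leg (i): W = PᵢVᵢ ln(V_f/Vᵢ) = (2581) ln(15.9/9.74) = 1265 J.
Leg (ii): W = 0.
Leg (iii): W = PΔV = (265)(9.74 − 15.9) = -1632 J.
W_net = 1265 − 1632 = -367.5 J.

W_net ≈ -367 J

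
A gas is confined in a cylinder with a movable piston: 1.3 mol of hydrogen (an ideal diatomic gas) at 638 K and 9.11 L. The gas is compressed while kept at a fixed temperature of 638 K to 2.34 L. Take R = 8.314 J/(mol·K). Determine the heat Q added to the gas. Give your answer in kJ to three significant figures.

Isothermal ⇒ ΔU = 0, so Q = W = nRT ln(V₂/V₁).
Q = (1.3)(8.314)(638) ln(2.34/9.11) = 6896 × -1.359 = -9373 J.

Q ≈ -9.37 kJ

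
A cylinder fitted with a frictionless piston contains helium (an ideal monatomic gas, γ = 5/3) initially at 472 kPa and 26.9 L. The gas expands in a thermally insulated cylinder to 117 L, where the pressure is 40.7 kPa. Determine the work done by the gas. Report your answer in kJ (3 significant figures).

W ≈ 11.9 kJ

Adiabatic: W = (P₁V₁ − P₂V₂)/(γ − 1) with γ = 5/3.
P₁V₁ = 12697 J, P₂V₂ = 4762 J.
W = (12697 − 4762) / 0.6667 = 11902 J.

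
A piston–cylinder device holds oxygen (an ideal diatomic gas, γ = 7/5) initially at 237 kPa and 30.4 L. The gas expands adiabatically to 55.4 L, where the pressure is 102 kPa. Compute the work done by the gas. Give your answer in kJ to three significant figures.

W ≈ 3.88 kJ

Adiabatic: W = (P₁V₁ − P₂V₂)/(γ − 1) with γ = 7/5.
P₁V₁ = 7205 J, P₂V₂ = 5651 J.
W = (7205 − 5651) / 0.4 = 3885 J.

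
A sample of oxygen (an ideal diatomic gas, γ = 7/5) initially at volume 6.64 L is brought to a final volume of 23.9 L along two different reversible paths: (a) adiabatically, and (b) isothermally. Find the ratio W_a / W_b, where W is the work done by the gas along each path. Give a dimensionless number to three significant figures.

Path (a) adiabatic: W = P₁V₁(1 − (V₁/V₂)^(γ−1))/(γ−1) → W_a/(P₁V₁) = 1.002.
Path (b) isothermal: W = P₁V₁ ln(V₂/V₁) → W_b/(P₁V₁) = 1.281.
W_a / W_b = 1.002 / 1.281 = 0.7825.

W_a / W_b ≈ 0.783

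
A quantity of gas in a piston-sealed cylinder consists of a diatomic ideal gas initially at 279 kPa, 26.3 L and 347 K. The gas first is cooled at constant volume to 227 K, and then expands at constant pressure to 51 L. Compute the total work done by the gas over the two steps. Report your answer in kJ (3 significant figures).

W_total ≈ 4.51 kJ

Step 1 (isochoric): W = 0 (constant volume).
After step 1: P = 182.5 kPa (V unchanged).
Step 2 (isobaric): W = PΔV = (182.5 kPa)(51 − 26.3 L) = 4508 J.
W_total = 0 + 4508 = 4508 J.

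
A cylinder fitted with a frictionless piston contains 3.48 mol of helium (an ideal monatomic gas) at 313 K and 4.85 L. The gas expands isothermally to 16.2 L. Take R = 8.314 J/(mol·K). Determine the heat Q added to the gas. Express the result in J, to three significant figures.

Isothermal ⇒ ΔU = 0, so Q = W = nRT ln(V₂/V₁).
Q = (3.48)(8.314)(313) ln(16.2/4.85) = 9056 × 1.206 = 10922 J.

Q ≈ 10900 J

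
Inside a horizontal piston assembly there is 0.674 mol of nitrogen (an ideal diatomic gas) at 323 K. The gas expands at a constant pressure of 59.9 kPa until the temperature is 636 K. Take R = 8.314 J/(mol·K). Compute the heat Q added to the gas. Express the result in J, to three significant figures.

Isobaric: W = nRΔT = (0.674)(8.314)(313) = 1754 J.
ΔU = nCᵥΔT with Cᵥ = 5R/2: ΔU = (0.674)(20.79)(313) = 4385 J.
Q = ΔU + W = 4385 + 1754 = 6139 J.

Q ≈ 6140 J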